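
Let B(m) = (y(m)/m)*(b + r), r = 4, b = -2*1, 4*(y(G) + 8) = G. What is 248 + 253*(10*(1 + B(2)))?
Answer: -16197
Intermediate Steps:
y(G) = -8 + G/4
b = -2
B(m) = 2*(-8 + m/4)/m (B(m) = ((-8 + m/4)/m)*(-2 + 4) = ((-8 + m/4)/m)*2 = 2*(-8 + m/4)/m)
248 + 253*(10*(1 + B(2))) = 248 + 253*(10*(1 + (½)*(-32 + 2)/2)) = 248 + 253*(10*(1 + (½)*(½)*(-30))) = 248 + 253*(10*(1 - 15/2)) = 248 + 253*(10*(-13/2)) = 248 + 253*(-65) = 248 - 16445 = -16197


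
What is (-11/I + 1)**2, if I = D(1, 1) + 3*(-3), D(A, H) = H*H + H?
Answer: 324/49 ≈ 6.6122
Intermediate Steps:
D(A, H) = H + H**2 (D(A, H) = H**2 + H = H + H**2)
I = -7 (I = 1*(1 + 1) + 3*(-3) = 1*2 - 9 = 2 - 9 = -7)
(-11/I + 1)**2 = (-11/(-7) + 1)**2 = (-11*(-1/7) + 1)**2 = (11/7 + 1)**2 = (18/7)**2 = 324/49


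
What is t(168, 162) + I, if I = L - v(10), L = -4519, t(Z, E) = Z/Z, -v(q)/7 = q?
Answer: -4448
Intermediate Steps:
v(q) = -7*q
t(Z, E) = 1
I = -4449 (I = -4519 - (-7)*10 = -4519 - 1*(-70) = -4519 + 70 = -4449)
t(168, 162) + I = 1 - 4449 = -4448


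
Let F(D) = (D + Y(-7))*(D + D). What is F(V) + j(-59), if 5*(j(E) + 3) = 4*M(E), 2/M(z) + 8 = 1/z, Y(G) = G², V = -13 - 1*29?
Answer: -1398187/2365 ≈ -591.20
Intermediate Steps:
V = -42 (V = -13 - 29 = -42)
M(z) = 2/(-8 + 1/z)
F(D) = 2*D*(49 + D) (F(D) = (D + (-7)²)*(D + D) = (D + 49)*(2*D) = (49 + D)*(2*D) = 2*D*(49 + D))
j(E) = -3 - 8*E/(5*(-1 + 8*E)) (j(E) = -3 + (4*(-2*E/(-1 + 8*E)))/5 = -3 + (-8*E/(-1 + 8*E))/5 = -3 - 8*E/(5*(-1 + 8*E)))
F(V) + j(-59) = 2*(-42)*(49 - 42) + (15 - 128*(-59))/(5*(-1 + 8*(-59))) = 2*(-42)*7 + (15 + 7552)/(5*(-1 - 472)) = -588 + (⅕)*7567/(-473) = -588 + (⅕)*(-1/473)*7567 = -588 - 7567/2365 = -1398187/2365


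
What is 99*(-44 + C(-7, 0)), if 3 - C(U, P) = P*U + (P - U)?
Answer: -4752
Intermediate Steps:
C(U, P) = 3 + U - P - P*U (C(U, P) = 3 - (P*U + (P - U)) = 3 - (P - U + P*U) = 3 + (U - P - P*U) = 3 + U - P - P*U)
99*(-44 + C(-7, 0)) = 99*(-44 + (3 - 7 - 1*0 - 1*0*(-7))) = 99*(-44 + (3 - 7 + 0 + 0)) = 99*(-44 - 4) = 99*(-48) = -4752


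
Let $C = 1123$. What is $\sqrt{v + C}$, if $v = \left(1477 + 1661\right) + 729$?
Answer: $\sqrt{4990} \approx 70.64$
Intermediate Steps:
$v = 3867$ ($v = 3138 + 729 = 3867$)
$\sqrt{v + C} = \sqrt{3867 + 1123} = \sqrt{4990}$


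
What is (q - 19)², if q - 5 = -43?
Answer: 3249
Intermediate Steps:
q = -38 (q = 5 - 43 = -38)
(q - 19)² = (-38 - 19)² = (-57)² = 3249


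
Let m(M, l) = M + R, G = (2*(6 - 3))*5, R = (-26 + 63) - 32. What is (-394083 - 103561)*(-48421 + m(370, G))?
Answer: 23909803624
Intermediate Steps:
R = 5 (R = 37 - 32 = 5)
G = 30 (G = (2*3)*5 = 6*5 = 30)
m(M, l) = 5 + M (m(M, l) = M + 5 = 5 + M)
(-394083 - 103561)*(-48421 + m(370, G)) = (-394083 - 103561)*(-48421 + (5 + 370)) = -497644*(-48421 + 375) = -497644*(-48046) = 23909803624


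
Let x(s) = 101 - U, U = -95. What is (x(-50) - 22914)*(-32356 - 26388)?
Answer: 1334546192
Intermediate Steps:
x(s) = 196 (x(s) = 101 - 1*(-95) = 101 + 95 = 196)
(x(-50) - 22914)*(-32356 - 26388) = (196 - 22914)*(-32356 - 26388) = -22718*(-58744) = 1334546192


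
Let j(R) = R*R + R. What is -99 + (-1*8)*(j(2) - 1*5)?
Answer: -107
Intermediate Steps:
j(R) = R + R² (j(R) = R² + R = R + R²)
-99 + (-1*8)*(j(2) - 1*5) = -99 + (-1*8)*(2*(1 + 2) - 1*5) = -99 - 8*(2*3 - 5) = -99 - 8*(6 - 5) = -99 - 8*1 = -99 - 8 = -107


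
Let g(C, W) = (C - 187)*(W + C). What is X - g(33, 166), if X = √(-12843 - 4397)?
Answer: 30646 + 2*I*√4310 ≈ 30646.0 + 131.3*I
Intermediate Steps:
g(C, W) = (-187 + C)*(C + W)
X = 2*I*√4310 (X = √(-17240) = 2*I*√4310 ≈ 131.3*I)
X - g(33, 166) = 2*I*√4310 - (33² - 187*33 - 187*166 + 33*166) = 2*I*√4310 - (1089 - 6171 - 31042 + 5478) = 2*I*√4310 - 1*(-30646) = 2*I*√4310 + 30646 = 30646 + 2*I*√4310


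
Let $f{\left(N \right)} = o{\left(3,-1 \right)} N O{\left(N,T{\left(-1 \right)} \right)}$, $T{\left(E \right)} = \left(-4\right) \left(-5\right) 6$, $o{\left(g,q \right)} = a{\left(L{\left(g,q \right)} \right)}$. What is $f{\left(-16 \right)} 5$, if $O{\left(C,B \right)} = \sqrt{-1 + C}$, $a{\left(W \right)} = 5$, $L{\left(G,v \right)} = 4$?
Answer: $- 400 i \sqrt{17} \approx - 1649.2 i$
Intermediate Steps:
$o{\left(g,q \right)} = 5$
$T{\left(E \right)} = 120$ ($T{\left(E \right)} = 20 \cdot 6 = 120$)
$f{\left(N \right)} = 5 N \sqrt{-1 + N}$
$f{\left(-16 \right)} 5 = 5 \left(-16\right) \sqrt{-1 - 16} \cdot 5 = 5 \left(-16\right) \sqrt{-17} \cdot 5 = 5 \left(-16\right) i \sqrt{17} \cdot 5 = - 80 i \sqrt{17} \cdot 5 = - 400 i \sqrt{17}$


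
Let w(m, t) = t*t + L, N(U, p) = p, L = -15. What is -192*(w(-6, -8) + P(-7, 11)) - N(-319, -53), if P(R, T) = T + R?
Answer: -10123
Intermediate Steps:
P(R, T) = R + T
w(m, t) = -15 + t² (w(m, t) = t*t - 15 = t² - 15 = -15 + t²)
-192*(w(-6, -8) + P(-7, 11)) - N(-319, -53) = -192*((-15 + (-8)²) + (-7 + 11)) - 1*(-53) = -192*((-15 + 64) + 4) + 53 = -192*(49 + 4) + 53 = -192*53 + 53 = -10176 + 53 = -10123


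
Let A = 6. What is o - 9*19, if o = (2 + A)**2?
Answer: -107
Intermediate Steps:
o = 64 (o = (2 + 6)**2 = 8**2 = 64)
o - 9*19 = 64 - 9*19 = 64 - 171 = -107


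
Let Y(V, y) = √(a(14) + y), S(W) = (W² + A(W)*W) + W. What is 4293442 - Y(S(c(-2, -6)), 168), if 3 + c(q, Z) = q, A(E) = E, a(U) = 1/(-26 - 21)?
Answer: 4293442 - √371065/47 ≈ 4.2934e+6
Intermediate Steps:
a(U) = -1/47 (a(U) = 1/(-47) = -1/47)
c(q, Z) = -3 + q
S(W) = W + 2*W² (S(W) = (W² + W*W) + W = (W² + W²) + W = 2*W² + W = W + 2*W²)
Y(V, y) = √(-1/47 + y)
4293442 - Y(S(c(-2, -6)), 168) = 4293442 - √(-47 + 2209*168)/47 = 4293442 - √(-47 + 371112)/47 = 4293442 - √371065/47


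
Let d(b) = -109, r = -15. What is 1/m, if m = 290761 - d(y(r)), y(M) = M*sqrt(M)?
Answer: 1/290870 ≈ 3.4380e-6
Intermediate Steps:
y(M) = M**(3/2)
m = 290870 (m = 290761 - 1*(-109) = 290761 + 109 = 290870)
1/m = 1/290870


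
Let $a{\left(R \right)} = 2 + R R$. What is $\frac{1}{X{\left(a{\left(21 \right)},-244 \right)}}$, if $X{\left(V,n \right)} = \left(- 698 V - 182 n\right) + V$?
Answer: $- \frac{1}{264363} \approx -3.7827 \cdot 10^{-6}$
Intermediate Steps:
$a{\left(R \right)} = 2 + R^{2}$
$X{\left(V,n \right)} = - 697 V - 182 n$
$\frac{1}{X{\left(a{\left(21 \right)},-244 \right)}} = \frac{1}{- 697 \left(2 + 21^{2}\right) - -44408} = \frac{1}{- 697 \left(2 + 441\right) + 44408} = \frac{1}{\left(-697\right) 443 + 44408} = \frac{1}{-308771 + 44408} = \frac{1}{-264363} = - \frac{1}{264363}$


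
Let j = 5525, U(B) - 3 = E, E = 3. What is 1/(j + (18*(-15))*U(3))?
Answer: 1/3905 ≈ 0.00025608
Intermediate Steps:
U(B) = 6 (U(B) = 3 + 3 = 6)
1/(j + (18*(-15))*U(3)) = 1/(5525 + (18*(-15))*6) = 1/(5525 - 270*6) = 1/(5525 - 1620) = 1/3905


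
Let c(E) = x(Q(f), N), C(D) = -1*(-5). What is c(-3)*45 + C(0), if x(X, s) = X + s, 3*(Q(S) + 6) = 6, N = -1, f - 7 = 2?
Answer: -220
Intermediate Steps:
f = 9 (f = 7 + 2 = 9)
C(D) = 5
Q(S) = -4 (Q(S) = -6 + (1/3)*6 = -6 + 2 = -4)
c(E) = -5 (c(E) = -4 - 1 = -5)
c(-3)*45 + C(0) = -5*45 + 5 = -225 + 5 = -220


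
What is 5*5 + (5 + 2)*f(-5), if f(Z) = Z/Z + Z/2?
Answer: 29/2 ≈ 14.500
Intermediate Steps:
f(Z) = 1 + Z/2 (f(Z) = 1 + Z*(½) = 1 + Z/2)
5*5 + (5 + 2)*f(-5) = 5*5 + (5 + 2)*(1 + (½)*(-5)) = 25 + 7*(1 - 5/2) = 25 + 7*(-3/2) = 25 - 21/2 = 29/2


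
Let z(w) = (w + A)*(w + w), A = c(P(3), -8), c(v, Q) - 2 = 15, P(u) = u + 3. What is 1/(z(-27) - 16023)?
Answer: -1/15483 ≈ -6.4587e-5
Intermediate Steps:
P(u) = 3 + u
c(v, Q) = 17 (c(v, Q) = 2 + 15 = 17)
A = 17
z(w) = 2*w*(17 + w) (z(w) = (w + 17)*(w + w) = (17 + w)*(2*w) = 2*w*(17 + w))
1/(z(-27) - 16023) = 1/(2*(-27)*(17 - 27) - 16023) = 1/(2*(-27)*(-10) - 16023) = 1/(540 - 16023) = 1/(-15483) = -1/15483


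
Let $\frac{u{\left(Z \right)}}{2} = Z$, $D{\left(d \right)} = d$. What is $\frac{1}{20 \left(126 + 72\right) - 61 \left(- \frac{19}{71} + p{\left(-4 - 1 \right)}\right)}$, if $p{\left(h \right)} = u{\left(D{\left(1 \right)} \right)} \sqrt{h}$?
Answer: $\frac{20044649}{80079168981} + \frac{615002 i \sqrt{5}}{80079168981} \approx 0.00025031 + 1.7173 \cdot 10^{-5} i$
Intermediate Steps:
$u{\left(Z \right)} = 2 Z$
$p{\left(h \right)} = 2 \sqrt{h}$ ($p{\left(h \right)} = 2 \cdot 1 \sqrt{h} = 2 \sqrt{h}$)
$\frac{1}{20 \left(126 + 72\right) - 61 \left(- \frac{19}{71} + p{\left(-4 - 1 \right)}\right)} = \frac{1}{20 \left(126 + 72\right) - 61 \left(- \frac{19}{71} + 2 \sqrt{-4 - 1}\right)} = \frac{1}{20 \cdot 198 - 61 \left(\left(-19\right) \frac{1}{71} + 2 \sqrt{-4 - 1}\right)} = \frac{1}{3960 - 61 \left(- \frac{19}{71} + 2 \sqrt{-5}\right)} = \frac{1}{3960 - 61 \left(- \frac{19}{71} + 2 i \sqrt{5}\right)} = \frac{1}{3960 + \left(\frac{1159}{71} - 122 i \sqrt{5}\right)} = \frac{1}{\frac{282319}{71} - 122 i \sqrt{5}}$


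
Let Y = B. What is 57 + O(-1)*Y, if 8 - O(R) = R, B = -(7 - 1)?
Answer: 3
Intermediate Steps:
B = -6 (B = -1*6 = -6)
O(R) = 8 - R
Y = -6
57 + O(-1)*Y = 57 + (8 - 1*(-1))*(-6) = 57 + (8 + 1)*(-6) = 57 + 9*(-6) = 57 - 54 = 3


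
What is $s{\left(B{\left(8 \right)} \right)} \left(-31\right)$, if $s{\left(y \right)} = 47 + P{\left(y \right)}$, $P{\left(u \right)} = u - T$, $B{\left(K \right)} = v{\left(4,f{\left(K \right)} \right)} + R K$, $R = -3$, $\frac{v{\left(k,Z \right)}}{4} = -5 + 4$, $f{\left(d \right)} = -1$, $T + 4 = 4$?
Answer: $-589$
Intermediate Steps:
$T = 0$ ($T = -4 + 4 = 0$)
$v{\left(k,Z \right)} = -4$ ($v{\left(k,Z \right)} = 4 \left(-5 + 4\right) = 4 \left(-1\right) = -4$)
$B{\left(K \right)} = -4 - 3 K$
$P{\left(u \right)} = u$ ($P{\left(u \right)} = u - 0 = u + 0 = u$)
$s{\left(y \right)} = 47 + y$
$s{\left(B{\left(8 \right)} \right)} \left(-31\right) = \left(47 - 28\right) \left(-31\right) = 19 \left(-31\right) = -589$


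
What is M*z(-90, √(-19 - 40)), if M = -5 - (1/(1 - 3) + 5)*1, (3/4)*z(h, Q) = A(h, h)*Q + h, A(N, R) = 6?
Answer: 1140 - 76*I*√59 ≈ 1140.0 - 583.77*I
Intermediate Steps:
z(h, Q) = 8*Q + 4*h/3 (z(h, Q) = 4*(6*Q + h)/3 = 4*(h + 6*Q)/3 = 8*Q + 4*h/3)
M = -19/2 (M = -5 - (1/(-2) + 5)*1 = -5 - (-½ + 5)*1 = -5 - 1*9/2*1 = -5 - 9/2*1 = -5 - 9/2 = -19/2 ≈ -9.5000)
M*z(-90, √(-19 - 40)) = -19*(8*√(-19 - 40) + (4/3)*(-90))/2 = -19*(8*√(-59) - 120)/2 = -19*(8*(I*√59) - 120)/2 = -19*(8*I*√59 - 120)/2 = -19*(-120 + 8*I*√59)/2 = 1140 - 76*I*√59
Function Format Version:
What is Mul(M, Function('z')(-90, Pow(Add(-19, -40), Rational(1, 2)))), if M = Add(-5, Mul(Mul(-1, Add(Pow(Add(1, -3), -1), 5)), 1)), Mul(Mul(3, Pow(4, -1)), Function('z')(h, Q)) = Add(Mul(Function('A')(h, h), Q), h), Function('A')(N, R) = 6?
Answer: Add(1140, Mul(-76, I, Pow(59, Rational(1, 2)))) ≈ Add(1140.0, Mul(-583.77, I))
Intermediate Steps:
Function('z')(h, Q) = Add(Mul(8, Q), Mul(Rational(4, 3), h)) (Function('z')(h, Q) = Mul(Rational(4, 3), Add(Mul(6, Q), h)) = Mul(Rational(4, 3), Add(h, Mul(6, Q))) = Add(Mul(8, Q), Mul(Rational(4, 3), h)))
M = Rational(-19, 2) (M = Add(-5, Mul(Mul(-1, Add(Pow(-2, -1), 5)), 1)) = Add(-5, Mul(Mul(-1, Add(Rational(-1, 2), 5)), 1)) = Add(-5, Mul(Mul(-1, Rational(9, 2)), 1)) = Add(-5, Mul(Rational(-9, 2), 1)) = Add(-5, Rational(-9, 2)) = Rational(-19, 2) ≈ -9.5000)
Mul(M, Function('z')(-90, Pow(Add(-19, -40), Rational(1, 2)))) = Mul(Rational(-19, 2), Add(Mul(8, Pow(Add(-19, -40), Rational(1, 2))), Mul(Rational(4, 3), -90))) = Mul(Rational(-19, 2), Add(Mul(8, Pow(-59, Rational(1, 2))), -120)) = Mul(Rational(-19, 2), Add(Mul(8, Mul(I, Pow(59, Rational(1, 2)))), -120)) = Mul(Rational(-19, 2), Add(Mul(8, I, Pow(59, Rational(1, 2))), -120)) = Mul(Rational(-19, 2), Add(-120, Mul(8, I, Pow(59, Rational(1, 2))))) = Add(1140, Mul(-76, I, Pow(59, Rational(1, 2))))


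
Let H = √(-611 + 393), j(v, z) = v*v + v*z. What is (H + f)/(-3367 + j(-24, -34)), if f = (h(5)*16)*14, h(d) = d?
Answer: -224/395 - I*√218/1975 ≈ -0.56709 - 0.0074759*I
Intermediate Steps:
j(v, z) = v² + v*z
f = 1120 (f = (5*16)*14 = 80*14 = 1120)
H = I*√218 (H = √(-218) = I*√218 ≈ 14.765*I)
(H + f)/(-3367 + j(-24, -34)) = (I*√218 + 1120)/(-3367 - 24*(-24 - 34)) = (1120 + I*√218)/(-3367 - 24*(-58)) = (1120 + I*√218)/(-3367 + 1392) = (1120 + I*√218)/(-1975) = (1120 + I*√218)*(-1/1975) = -224/395 - I*√218/1975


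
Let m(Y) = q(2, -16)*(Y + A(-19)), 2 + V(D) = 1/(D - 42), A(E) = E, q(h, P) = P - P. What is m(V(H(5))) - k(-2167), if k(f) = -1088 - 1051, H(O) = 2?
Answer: 2139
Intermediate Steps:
q(h, P) = 0
k(f) = -2139
V(D) = -2 + 1/(-42 + D) (V(D) = -2 + 1/(D - 42) = -2 + 1/(-42 + D))
m(Y) = 0 (m(Y) = 0*(Y - 19) = 0*(-19 + Y) = 0)
m(V(H(5))) - k(-2167) = 0 - 1*(-2139) = 0 + 2139 = 2139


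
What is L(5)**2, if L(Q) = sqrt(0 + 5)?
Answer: 5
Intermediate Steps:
L(Q) = sqrt(5)
L(5)**2 = (sqrt(5))**2 = 5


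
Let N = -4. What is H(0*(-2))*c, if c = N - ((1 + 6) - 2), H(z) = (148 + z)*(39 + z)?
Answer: -51948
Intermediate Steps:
H(z) = (39 + z)*(148 + z)
c = -9 (c = -4 - ((1 + 6) - 2) = -4 - (7 - 2) = -4 - 1*5 = -4 - 5 = -9)
H(0*(-2))*c = (5772 + (0*(-2))² + 187*(0*(-2)))*(-9) = (5772 + 0² + 187*0)*(-9) = (5772 + 0 + 0)*(-9) = 5772*(-9) = -51948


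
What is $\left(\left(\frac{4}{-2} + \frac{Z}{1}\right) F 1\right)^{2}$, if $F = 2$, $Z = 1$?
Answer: $4$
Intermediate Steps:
$\left(\left(\frac{4}{-2} + \frac{Z}{1}\right) F 1\right)^{2} = \left(\left(\frac{4}{-2} + 1 \cdot 1^{-1}\right) 2 \cdot 1\right)^{2} = \left(\left(4 \left(- \frac{1}{2}\right) + 1 \cdot 1\right) 2 \cdot 1\right)^{2} = \left(\left(-2 + 1\right) 2 \cdot 1\right)^{2} = \left(\left(-1\right) 2 \cdot 1\right)^{2} = \left(\left(-2\right) 1\right)^{2} = \left(-2\right)^{2} = 4$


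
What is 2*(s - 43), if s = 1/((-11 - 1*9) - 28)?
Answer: -2065/24 ≈ -86.042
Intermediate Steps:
s = -1/48 (s = 1/((-11 - 9) - 28) = 1/(-20 - 28) = 1/(-48) = -1/48 ≈ -0.020833)
2*(s - 43) = 2*(-1/48 - 43) = 2*(-2065/48) = -2065/24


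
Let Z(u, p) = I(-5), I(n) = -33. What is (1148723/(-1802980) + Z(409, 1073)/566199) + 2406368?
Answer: 818843076251626381/340281824340 ≈ 2.4064e+6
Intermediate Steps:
Z(u, p) = -33
(1148723/(-1802980) + Z(409, 1073)/566199) + 2406368 = (1148723/(-1802980) - 33/566199) + 2406368 = (1148723*(-1/1802980) - 33*1/566199) + 2406368 = (-1148723/1802980 - 11/188733) + 2406368 = -216821770739/340281824340 + 2406368 = 818843076251626381/340281824340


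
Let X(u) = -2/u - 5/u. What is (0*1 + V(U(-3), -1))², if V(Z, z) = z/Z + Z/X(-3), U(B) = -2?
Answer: 25/196 ≈ 0.12755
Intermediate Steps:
X(u) = -7/u
V(Z, z) = 3*Z/7 + z/Z (V(Z, z) = z/Z + Z/((-7/(-3))) = z/Z + Z/((-7*(-⅓))) = z/Z + Z/(7/3) = z/Z + Z*(3/7) = z/Z + 3*Z/7 = 3*Z/7 + z/Z)
(0*1 + V(U(-3), -1))² = (0*1 + ((3/7)*(-2) - 1/(-2)))² = (0 + (-6/7 - 1*(-½)))² = (0 + (-6/7 + ½))² = (0 - 5/14)² = (-5/14)² = 25/196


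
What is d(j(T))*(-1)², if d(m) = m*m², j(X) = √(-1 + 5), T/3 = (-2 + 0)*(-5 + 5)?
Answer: 8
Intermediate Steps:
T = 0 (T = 3*((-2 + 0)*(-5 + 5)) = 3*(-2*0) = 3*0 = 0)
j(X) = 2 (j(X) = √4 = 2)
d(m) = m³
d(j(T))*(-1)² = 2³*(-1)² = 8*1 = 8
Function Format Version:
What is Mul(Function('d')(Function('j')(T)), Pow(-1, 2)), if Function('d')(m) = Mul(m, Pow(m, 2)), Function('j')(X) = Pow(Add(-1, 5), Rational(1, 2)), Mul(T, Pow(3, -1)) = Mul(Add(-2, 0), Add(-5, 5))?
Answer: 8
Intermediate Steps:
T = 0 (T = Mul(3, Mul(Add(-2, 0), Add(-5, 5))) = Mul(3, Mul(-2, 0)) = Mul(3, 0) = 0)
Function('j')(X) = 2 (Function('j')(X) = Pow(4, Rational(1, 2)) = 2)
Function('d')(m) = Pow(m, 3)
Mul(Function('d')(Function('j')(T)), Pow(-1, 2)) = Mul(Pow(2, 3), Pow(-1, 2)) = Mul(8, 1) = 8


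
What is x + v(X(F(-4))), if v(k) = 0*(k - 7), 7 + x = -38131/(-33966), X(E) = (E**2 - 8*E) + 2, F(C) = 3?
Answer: -11743/1998 ≈ -5.8774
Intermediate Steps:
X(E) = 2 + E**2 - 8*E
x = -11743/1998 (x = -7 - 38131/(-33966) = -7 - 38131*(-1/33966) = -7 + 2243/1998 = -11743/1998 ≈ -5.8774)
v(k) = 0 (v(k) = 0*(-7 + k) = 0)
x + v(X(F(-4))) = -11743/1998 + 0 = -11743/1998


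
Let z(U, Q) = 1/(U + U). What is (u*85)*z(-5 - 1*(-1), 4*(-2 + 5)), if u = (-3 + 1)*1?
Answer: 85/4 ≈ 21.250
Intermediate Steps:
z(U, Q) = 1/(2*U)
u = -2 (u = -2*1 = -2)
(u*85)*z(-5 - 1*(-1), 4*(-2 + 5)) = (-2*85)*(1/(2*(-5 - 1*(-1)))) = -85/(-5 + 1) = -85/(-4) = -85*(-1)/4 = -170*(-⅛) = 85/4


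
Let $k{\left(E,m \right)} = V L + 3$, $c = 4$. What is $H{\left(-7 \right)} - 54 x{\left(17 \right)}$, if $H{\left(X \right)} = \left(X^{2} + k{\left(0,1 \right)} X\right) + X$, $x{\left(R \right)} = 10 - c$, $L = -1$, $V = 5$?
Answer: $-268$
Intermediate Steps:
$k{\left(E,m \right)} = -2$ ($k{\left(E,m \right)} = 5 \left(-1\right) + 3 = -5 + 3 = -2$)
$x{\left(R \right)} = 6$ ($x{\left(R \right)} = 10 - 4 = 6$)
$H{\left(X \right)} = X^{2} - X$ ($H{\left(X \right)} = \left(X^{2} - 2 X\right) + X = X^{2} - X$)
$H{\left(-7 \right)} - 54 x{\left(17 \right)} = - 7 \left(-1 - 7\right) - 324 = \left(-7\right) \left(-8\right) - 324 = 56 - 324 = -268$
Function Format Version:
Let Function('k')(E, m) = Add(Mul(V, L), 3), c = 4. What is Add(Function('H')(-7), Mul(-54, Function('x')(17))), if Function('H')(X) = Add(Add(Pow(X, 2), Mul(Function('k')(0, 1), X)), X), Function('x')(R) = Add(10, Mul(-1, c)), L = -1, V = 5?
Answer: -268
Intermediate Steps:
Function('k')(E, m) = -2 (Function('k')(E, m) = Add(Mul(5, -1), 3) = Add(-5, 3) = -2)
Function('x')(R) = 6 (Function('x')(R) = Add(10, Mul(-1, 4)) = Add(10, -4) = 6)
Function('H')(X) = Add(Pow(X, 2), Mul(-1, X)) (Function('H')(X) = Add(Add(Pow(X, 2), Mul(-2, X)), X) = Add(Pow(X, 2), Mul(-1, X)))
Add(Function('H')(-7), Mul(-54, Function('x')(17))) = Add(Mul(-7, Add(-1, -7)), Mul(-54, 6)) = Add(Mul(-7, -8), -324) = Add(56, -324) = -268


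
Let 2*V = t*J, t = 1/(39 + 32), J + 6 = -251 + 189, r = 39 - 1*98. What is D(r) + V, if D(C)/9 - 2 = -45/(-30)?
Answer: 4405/142 ≈ 31.021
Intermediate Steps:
r = -59 (r = 39 - 98 = -59)
D(C) = 63/2 (D(C) = 18 + 9*(-45/(-30)) = 18 + 9*(-45*(-1/30)) = 18 + 9*(3/2) = 18 + 27/2 = 63/2)
J = -68 (J = -6 + (-251 + 189) = -6 - 62 = -68)
t = 1/71 ≈ 0.014085
V = -34/71 (V = ((1/71)*(-68))/2 = (1/2)*(-68/71) = -34/71 ≈ -0.47887)
D(r) + V = 63/2 - 34/71 = 4405/142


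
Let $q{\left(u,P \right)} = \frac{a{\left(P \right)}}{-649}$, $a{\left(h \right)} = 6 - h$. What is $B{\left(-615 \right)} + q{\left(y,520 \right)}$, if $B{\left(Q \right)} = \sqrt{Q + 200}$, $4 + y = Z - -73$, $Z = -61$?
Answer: $\frac{514}{649} + i \sqrt{415} \approx 0.79199 + 20.372 i$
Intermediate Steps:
$y = 8$ ($y = -4 - -12 = -4 + \left(-61 + 73\right) = -4 + 12 = 8$)
$q{\left(u,P \right)} = - \frac{6}{649} + \frac{P}{649}$ ($q{\left(u,P \right)} = \frac{6 - P}{-649} = \left(6 - P\right) \left(- \frac{1}{649}\right) = - \frac{6}{649} + \frac{P}{649}$)
$B{\left(Q \right)} = \sqrt{200 + Q}$
$B{\left(-615 \right)} + q{\left(y,520 \right)} = \sqrt{200 - 615} + \left(- \frac{6}{649} + \frac{1}{649} \cdot 520\right) = \sqrt{-415} + \left(- \frac{6}{649} + \frac{520}{649}\right) = i \sqrt{415} + \frac{514}{649} = \frac{514}{649} + i \sqrt{415}$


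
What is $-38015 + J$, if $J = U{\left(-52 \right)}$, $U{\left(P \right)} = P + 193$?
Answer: $-37874$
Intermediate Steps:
$U{\left(P \right)} = 193 + P$
$J = 141$ ($J = 193 - 52 = 141$)
$-38015 + J = -38015 + 141 = -37874$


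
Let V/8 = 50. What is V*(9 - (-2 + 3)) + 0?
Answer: 3200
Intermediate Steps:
V = 400 (V = 8*50 = 400)
V*(9 - (-2 + 3)) + 0 = 400*(9 - (-2 + 3)) + 0 = 400*(9 - 1) + 0 = 400*8 + 0 = 3200 + 0 = 3200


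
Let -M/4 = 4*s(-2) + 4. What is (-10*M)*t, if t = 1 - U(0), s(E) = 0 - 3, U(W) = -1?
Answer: -640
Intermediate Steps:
s(E) = -3
M = 32 (M = -4*(4*(-3) + 4) = -4*(-12 + 4) = -4*(-8) = 32)
t = 2 (t = 1 - 1*(-1) = 1 + 1 = 2)
(-10*M)*t = -10*32*2 = -320*2 = -640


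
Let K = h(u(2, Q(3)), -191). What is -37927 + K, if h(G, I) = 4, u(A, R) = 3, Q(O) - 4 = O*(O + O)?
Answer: -37923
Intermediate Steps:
Q(O) = 4 + 2*O² (Q(O) = 4 + O*(O + O) = 4 + O*(2*O) = 4 + 2*O²)
K = 4
-37927 + K = -37927 + 4 = -37923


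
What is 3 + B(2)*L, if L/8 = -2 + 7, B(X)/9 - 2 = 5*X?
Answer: 4323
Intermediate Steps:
B(X) = 18 + 45*X (B(X) = 18 + 9*(5*X) = 18 + 45*X)
L = 40 (L = 8*(-2 + 7) = 8*5 = 40)
3 + B(2)*L = 3 + (18 + 45*2)*40 = 3 + (18 + 90)*40 = 3 + 108*40 = 3 + 4320 = 4323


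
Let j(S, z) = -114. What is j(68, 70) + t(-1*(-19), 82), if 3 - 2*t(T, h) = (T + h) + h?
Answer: -204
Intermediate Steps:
t(T, h) = 3/2 - h - T/2 (t(T, h) = 3/2 - ((T + h) + h)/2 = 3/2 - (T + 2*h)/2 = 3/2 + (-h - T/2) = 3/2 - h - T/2)
j(68, 70) + t(-1*(-19), 82) = -114 + (3/2 - 1*82 - (-1)*(-19)/2) = -114 + (3/2 - 82 - ½*19) = -114 + (3/2 - 82 - 19/2) = -114 - 90 = -204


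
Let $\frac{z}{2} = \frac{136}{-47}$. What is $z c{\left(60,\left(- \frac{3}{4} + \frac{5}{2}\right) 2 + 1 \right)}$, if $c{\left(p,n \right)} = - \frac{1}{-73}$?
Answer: $- \frac{272}{3431} \approx -0.079277$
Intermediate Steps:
$c{\left(p,n \right)} = \frac{1}{73}$ ($c{\left(p,n \right)} = \left(-1\right) \left(- \frac{1}{73}\right) = \frac{1}{73}$)
$z = - \frac{272}{47}$ ($z = 2 \frac{136}{-47} = 2 \cdot 136 \left(- \frac{1}{47}\right) = 2 \left(- \frac{136}{47}\right) = - \frac{272}{47} \approx -5.7872$)
$z c{\left(60,\left(- \frac{3}{4} + \frac{5}{2}\right) 2 + 1 \right)} = \left(- \frac{272}{47}\right) \frac{1}{73} = - \frac{272}{3431}$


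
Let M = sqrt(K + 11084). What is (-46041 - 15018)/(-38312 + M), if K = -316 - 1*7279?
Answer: 2339292408/1467805855 + 61059*sqrt(3489)/1467805855 ≈ 1.5962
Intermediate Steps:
K = -7595 (K = -316 - 7279 = -7595)
M = sqrt(3489) (M = sqrt(-7595 + 11084) = sqrt(3489) ≈ 59.068)
(-46041 - 15018)/(-38312 + M) = (-46041 - 15018)/(-38312 + sqrt(3489)) = -61059/(-38312 + sqrt(3489))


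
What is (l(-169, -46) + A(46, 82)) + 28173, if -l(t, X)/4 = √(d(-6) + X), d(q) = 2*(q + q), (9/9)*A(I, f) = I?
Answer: 28219 - 4*I*√70 ≈ 28219.0 - 33.466*I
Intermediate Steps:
A(I, f) = I
d(q) = 4*q (d(q) = 2*(2*q) = 4*q)
l(t, X) = -4*√(-24 + X) (l(t, X) = -4*√(4*(-6) + X) = -4*√(-24 + X))
(l(-169, -46) + A(46, 82)) + 28173 = (-4*√(-24 - 46) + 46) + 28173 = (-4*I*√70 + 46) + 28173 = (46 - 4*I*√70) + 28173 = 28219 - 4*I*√70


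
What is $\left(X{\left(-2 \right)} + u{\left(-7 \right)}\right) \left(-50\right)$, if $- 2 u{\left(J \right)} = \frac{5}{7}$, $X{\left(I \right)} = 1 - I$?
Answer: $- \frac{925}{7} \approx -132.14$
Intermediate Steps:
$u{\left(J \right)} = - \frac{5}{14}$ ($u{\left(J \right)} = - \frac{5 \cdot \frac{1}{7}}{2} = \left(- \frac{1}{2}\right) \frac{5}{7} = - \frac{5}{14}$)
$\left(X{\left(-2 \right)} + u{\left(-7 \right)}\right) \left(-50\right) = \left(\left(1 - -2\right) - \frac{5}{14}\right) \left(-50\right) = \left(\left(1 + 2\right) - \frac{5}{14}\right) \left(-50\right) = \left(3 - \frac{5}{14}\right) \left(-50\right) = \frac{37}{14} \left(-50\right) = - \frac{925}{7}$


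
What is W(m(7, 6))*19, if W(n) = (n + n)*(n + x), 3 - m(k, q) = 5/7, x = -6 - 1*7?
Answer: -45600/49 ≈ -930.61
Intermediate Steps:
x = -13 (x = -6 - 7 = -13)
m(k, q) = 16/7 (m(k, q) = 3 - 5/7 = 16/7)
W(n) = 2*n*(-13 + n) (W(n) = (n + n)*(n - 13) = (2*n)*(-13 + n) = 2*n*(-13 + n))
W(m(7, 6))*19 = (2*(16/7)*(-13 + 16/7))*19 = (2*(16/7)*(-75/7))*19 = -2400/49*19 = -45600/49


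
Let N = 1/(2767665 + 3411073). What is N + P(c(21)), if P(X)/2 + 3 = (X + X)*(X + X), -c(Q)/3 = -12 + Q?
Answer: 35997327589/6178738 ≈ 5826.0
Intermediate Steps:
c(Q) = 36 - 3*Q (c(Q) = -3*(-12 + Q) = 36 - 3*Q)
P(X) = -6 + 8*X² (P(X) = -6 + 2*((X + X)*(X + X)) = -6 + 2*((2*X)*(2*X)) = -6 + 2*(4*X²) = -6 + 8*X²)
N = 1/6178738 ≈ 1.6185e-7
N + P(c(21)) = 1/6178738 + (-6 + 8*(36 - 3*21)²) = 1/6178738 + (-6 + 8*(36 - 63)²) = 1/6178738 + (-6 + 8*(-27)²) = 1/6178738 + (-6 + 8*729) = 1/6178738 + (-6 + 5832) = 1/6178738 + 5826 = 35997327589/6178738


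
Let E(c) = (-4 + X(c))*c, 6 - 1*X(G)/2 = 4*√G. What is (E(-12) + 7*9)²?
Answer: -109503 - 12672*I*√3 ≈ -1.095e+5 - 21949.0*I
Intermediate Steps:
X(G) = 12 - 8*√G
E(c) = c*(8 - 8*√c) (E(c) = (-4 + (12 - 8*√c))*c = (8 - 8*√c)*c = c*(8 - 8*√c))
(E(-12) + 7*9)² = ((-(-192)*I*√3 + 8*(-12)) + 7*9)² = ((-(-192)*I*√3 - 96) + 63)² = ((192*I*√3 - 96) + 63)² = ((-96 + 192*I*√3) + 63)² = (-33 + 192*I*√3)²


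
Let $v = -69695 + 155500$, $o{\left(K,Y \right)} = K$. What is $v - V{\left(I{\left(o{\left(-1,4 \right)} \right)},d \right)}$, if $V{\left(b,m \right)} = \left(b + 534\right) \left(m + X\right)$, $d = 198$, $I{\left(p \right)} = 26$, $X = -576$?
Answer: $297485$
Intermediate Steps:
$V{\left(b,m \right)} = \left(-576 + m\right) \left(534 + b\right)$ ($V{\left(b,m \right)} = \left(b + 534\right) \left(m - 576\right) = \left(534 + b\right) \left(-576 + m\right) = \left(-576 + m\right) \left(534 + b\right)$)
$v = 85805$
$v - V{\left(I{\left(o{\left(-1,4 \right)} \right)},d \right)} = 85805 - \left(-307584 - 14976 + 534 \cdot 198 + 26 \cdot 198\right) = 85805 - \left(-307584 - 14976 + 105732 + 5148\right) = 85805 - -211680 = 85805 + 211680 = 297485$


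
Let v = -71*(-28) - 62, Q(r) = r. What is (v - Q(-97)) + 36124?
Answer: 38147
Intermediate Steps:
v = 1926 (v = 1988 - 62 = 1926)
(v - Q(-97)) + 36124 = (1926 - 1*(-97)) + 36124 = (1926 + 97) + 36124 = 2023 + 36124 = 38147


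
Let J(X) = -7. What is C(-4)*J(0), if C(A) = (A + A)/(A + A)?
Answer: -7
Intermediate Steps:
C(A) = 1 (C(A) = (2*A)/((2*A)) = (2*A)*(1/(2*A)) = 1)
C(-4)*J(0) = 1*(-7) = -7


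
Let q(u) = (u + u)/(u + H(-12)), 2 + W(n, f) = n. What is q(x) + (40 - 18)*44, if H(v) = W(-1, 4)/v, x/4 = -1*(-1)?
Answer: 16488/17 ≈ 969.88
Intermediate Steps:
W(n, f) = -2 + n
x = 4 (x = 4*(-1*(-1)) = 4*1 = 4)
H(v) = -3/v (H(v) = (-2 - 1)/v = -3/v)
q(u) = 2*u/(¼ + u) (q(u) = (u + u)/(u - 3/(-12)) = (2*u)/(u - 3*(-1/12)) = (2*u)/(u + ¼) = (2*u)/(¼ + u) = 2*u/(¼ + u))
q(x) + (40 - 18)*44 = 8*4/(1 + 4*4) + (40 - 18)*44 = 8*4/(1 + 16) + 22*44 = 8*4/17 + 968 = 8*4*(1/17) + 968 = 32/17 + 968 = 16488/17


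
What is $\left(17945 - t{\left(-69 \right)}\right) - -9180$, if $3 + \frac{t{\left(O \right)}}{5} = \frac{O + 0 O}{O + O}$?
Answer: $\frac{54275}{2} \approx 27138.0$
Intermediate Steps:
$t{\left(O \right)} = - \frac{25}{2}$ ($t{\left(O \right)} = -15 + 5 \frac{O + 0 O}{O + O} = -15 + 5 \frac{O + 0}{2 O} = -15 + 5 O \frac{1}{2 O} = -15 + 5 \cdot \frac{1}{2} = -15 + \frac{5}{2} = - \frac{25}{2}$)
$\left(17945 - t{\left(-69 \right)}\right) - -9180 = \left(17945 - - \frac{25}{2}\right) - -9180 = \left(17945 + \frac{25}{2}\right) + 9180 = \frac{35915}{2} + 9180 = \frac{54275}{2}$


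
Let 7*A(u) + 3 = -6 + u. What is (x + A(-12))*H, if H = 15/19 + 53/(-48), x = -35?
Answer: 287/24 ≈ 11.958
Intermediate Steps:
A(u) = -9/7 + u/7 (A(u) = -3/7 + (-6 + u)/7 = -3/7 + (-6/7 + u/7) = -9/7 + u/7)
H = -287/912 (H = 15*(1/19) + 53*(-1/48) = 15/19 - 53/48 = -287/912 ≈ -0.31469)
(x + A(-12))*H = (-35 + (-9/7 + (1/7)*(-12)))*(-287/912) = (-35 + (-9/7 - 12/7))*(-287/912) = (-35 - 3)*(-287/912) = -38*(-287/912) = 287/24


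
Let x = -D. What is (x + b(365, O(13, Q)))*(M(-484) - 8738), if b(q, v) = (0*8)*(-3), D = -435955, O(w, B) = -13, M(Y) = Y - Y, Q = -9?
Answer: -3809374790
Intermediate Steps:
M(Y) = 0
b(q, v) = 0 (b(q, v) = 0*(-3) = 0)
x = 435955 (x = -1*(-435955) = 435955)
(x + b(365, O(13, Q)))*(M(-484) - 8738) = (435955 + 0)*(0 - 8738) = 435955*(-8738) = -3809374790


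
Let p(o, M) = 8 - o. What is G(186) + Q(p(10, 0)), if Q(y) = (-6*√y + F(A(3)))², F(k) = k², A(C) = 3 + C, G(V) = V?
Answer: 1410 - 432*I*√2 ≈ 1410.0 - 610.94*I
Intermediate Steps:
Q(y) = (36 - 6*√y)² (Q(y) = (-6*√y + (3 + 3)²)² = (-6*√y + 6²)² = (-6*√y + 36)² = (36 - 6*√y)²)
G(186) + Q(p(10, 0)) = 186 + 36*(-6 + √(8 - 1*10))² = 186 + 36*(-6 + √(8 - 10))² = 186 + 36*(-6 + √(-2))² = 186 + 36*(-6 + I*√2)²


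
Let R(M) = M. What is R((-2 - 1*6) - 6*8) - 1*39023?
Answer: -39079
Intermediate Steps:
R((-2 - 1*6) - 6*8) - 1*39023 = ((-2 - 1*6) - 6*8) - 1*39023 = ((-2 - 6) - 48) - 39023 = (-8 - 48) - 39023 = -56 - 39023 = -39079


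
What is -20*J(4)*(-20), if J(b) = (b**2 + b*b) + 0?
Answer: 12800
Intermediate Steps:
J(b) = 2*b**2 (J(b) = (b**2 + b**2) + 0 = 2*b**2 + 0 = 2*b**2)
-20*J(4)*(-20) = -40*4**2*(-20) = -40*16*(-20) = -20*32*(-20) = -640*(-20) = 12800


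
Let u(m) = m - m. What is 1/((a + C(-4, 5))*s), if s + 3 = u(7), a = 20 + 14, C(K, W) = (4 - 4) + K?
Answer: -1/90 ≈ -0.011111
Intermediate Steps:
C(K, W) = K (C(K, W) = 0 + K = K)
a = 34
u(m) = 0
s = -3 (s = -3 + 0 = -3)
1/((a + C(-4, 5))*s) = 1/((34 - 4)*(-3)) = 1/(30*(-3)) = 1/(-90) = -1/90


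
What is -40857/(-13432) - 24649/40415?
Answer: 1320150287/542854280 ≈ 2.4319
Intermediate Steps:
-40857/(-13432) - 24649/40415 = -40857*(-1/13432) - 24649*1/40415 = 40857/13432 - 24649/40415 = 1320150287/542854280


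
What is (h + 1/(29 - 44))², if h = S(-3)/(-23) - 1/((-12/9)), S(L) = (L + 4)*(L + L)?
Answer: 1697809/1904400 ≈ 0.89152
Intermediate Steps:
S(L) = 2*L*(4 + L) (S(L) = (4 + L)*(2*L) = 2*L*(4 + L))
h = 93/92 (h = (2*(-3)*(4 - 3))/(-23) - 1/((-12/9)) = (2*(-3)*1)*(-1/23) - 1/((-12*⅑)) = -6*(-1/23) - 1/(-4/3) = 6/23 - 1*(-¾) = 6/23 + ¾ = 93/92 ≈ 1.0109)
(h + 1/(29 - 44))² = (93/92 + 1/(29 - 44))² = (93/92 + 1/(-15))² = (93/92 - 1/15)² = (1303/1380)² = 1697809/1904400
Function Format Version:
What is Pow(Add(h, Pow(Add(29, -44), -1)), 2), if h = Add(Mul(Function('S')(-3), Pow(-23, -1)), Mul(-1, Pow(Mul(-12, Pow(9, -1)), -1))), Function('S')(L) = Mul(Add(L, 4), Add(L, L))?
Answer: Rational(1697809, 1904400) ≈ 0.89152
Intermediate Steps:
Function('S')(L) = Mul(2, L, Add(4, L)) (Function('S')(L) = Mul(Add(4, L), Mul(2, L)) = Mul(2, L, Add(4, L)))
h = Rational(93, 92) (h = Add(Mul(Mul(2, -3, Add(4, -3)), Pow(-23, -1)), Mul(-1, Pow(Mul(-12, Pow(9, -1)), -1))) = Add(Mul(Mul(2, -3, 1), Rational(-1, 23)), Mul(-1, Pow(Mul(-12, Rational(1, 9)), -1))) = Add(Mul(-6, Rational(-1, 23)), Mul(-1, Pow(Rational(-4, 3), -1))) = Add(Rational(6, 23), Mul(-1, Rational(-3, 4))) = Add(Rational(6, 23), Rational(3, 4)) = Rational(93, 92) ≈ 1.0109)
Pow(Add(h, Pow(Add(29, -44), -1)), 2) = Pow(Add(Rational(93, 92), Pow(Add(29, -44), -1)), 2) = Pow(Add(Rational(93, 92), Pow(-15, -1)), 2) = Pow(Add(Rational(93, 92), Rational(-1, 15)), 2) = Pow(Rational(1303, 1380), 2) = Rational(1697809, 1904400)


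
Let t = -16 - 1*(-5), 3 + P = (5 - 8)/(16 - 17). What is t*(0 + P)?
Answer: 0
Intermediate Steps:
P = 0 (P = -3 + (5 - 8)/(16 - 17) = -3 - 3/(-1) = -3 - 3*(-1) = -3 + 3 = 0)
t = -11 (t = -16 + 5 = -11)
t*(0 + P) = -11*(0 + 0) = -11*0 = 0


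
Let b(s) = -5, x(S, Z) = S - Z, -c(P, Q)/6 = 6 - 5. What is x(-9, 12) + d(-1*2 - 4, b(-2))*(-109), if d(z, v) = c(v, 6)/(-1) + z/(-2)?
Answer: -1002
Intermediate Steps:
c(P, Q) = -6 (c(P, Q) = -6*(6 - 5) = -6*1 = -6)
d(z, v) = 6 - z/2 (d(z, v) = -6/(-1) + z/(-2) = -6*(-1) + z*(-½) = 6 - z/2)
x(-9, 12) + d(-1*2 - 4, b(-2))*(-109) = (-9 - 1*12) + (6 - (-1*2 - 4)/2)*(-109) = (-9 - 12) + (6 - (-2 - 4)/2)*(-109) = -21 + (6 - ½*(-6))*(-109) = -21 + (6 + 3)*(-109) = -21 + 9*(-109) = -21 - 981 = -1002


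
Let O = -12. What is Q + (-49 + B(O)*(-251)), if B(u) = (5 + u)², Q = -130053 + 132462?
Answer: -9939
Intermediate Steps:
Q = 2409
Q + (-49 + B(O)*(-251)) = 2409 + (-49 + (5 - 12)²*(-251)) = 2409 + (-49 + (-7)²*(-251)) = 2409 + (-49 + 49*(-251)) = 2409 + (-49 - 12299) = 2409 - 12348 = -9939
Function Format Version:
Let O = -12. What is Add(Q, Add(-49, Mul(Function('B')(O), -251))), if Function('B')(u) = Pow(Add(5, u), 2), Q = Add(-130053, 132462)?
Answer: -9939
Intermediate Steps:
Q = 2409
Add(Q, Add(-49, Mul(Function('B')(O), -251))) = Add(2409, Add(-49, Mul(Pow(Add(5, -12), 2), -251))) = Add(2409, Add(-49, Mul(Pow(-7, 2), -251))) = Add(2409, Add(-49, Mul(49, -251))) = Add(2409, Add(-49, -12299)) = Add(2409, -12348) = -9939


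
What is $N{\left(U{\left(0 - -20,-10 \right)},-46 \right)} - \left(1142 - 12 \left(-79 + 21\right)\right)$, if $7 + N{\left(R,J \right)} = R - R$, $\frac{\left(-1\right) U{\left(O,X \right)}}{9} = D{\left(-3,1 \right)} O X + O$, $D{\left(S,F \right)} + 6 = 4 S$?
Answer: $-1845$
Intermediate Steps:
$D{\left(S,F \right)} = -6 + 4 S$
$U{\left(O,X \right)} = - 9 O + 162 O X$ ($U{\left(O,X \right)} = - 9 \left(\left(-6 + 4 \left(-3\right)\right) O X + O\right) = - 9 \left(\left(-6 - 12\right) O X + O\right) = - 9 \left(- 18 O X + O\right) = - 9 \left(O - 18 O X\right) = - 9 O + 162 O X$)
$N{\left(R,J \right)} = -7$ ($N{\left(R,J \right)} = -7 + \left(R - R\right) = -7 + 0 = -7$)
$N{\left(U{\left(0 - -20,-10 \right)},-46 \right)} - \left(1142 - 12 \left(-79 + 21\right)\right) = -7 - \left(1142 - 12 \left(-79 + 21\right)\right) = -7 + \left(-1142 + 12 \left(-58\right)\right) = -7 - 1838 = -1845$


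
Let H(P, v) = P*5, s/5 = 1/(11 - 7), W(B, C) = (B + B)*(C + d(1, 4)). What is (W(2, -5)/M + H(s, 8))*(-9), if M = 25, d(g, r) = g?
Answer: -5049/100 ≈ -50.490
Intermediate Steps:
W(B, C) = 2*B*(1 + C) (W(B, C) = (B + B)*(C + 1) = (2*B)*(1 + C) = 2*B*(1 + C))
s = 5/4 (s = 5/(11 - 7) = 5/4 ≈ 1.2500)
H(P, v) = 5*P
(W(2, -5)/M + H(s, 8))*(-9) = ((2*2*(1 - 5))/25 + 5*(5/4))*(-9) = ((2*2*(-4))*(1/25) + 25/4)*(-9) = (-16*1/25 + 25/4)*(-9) = (-16/25 + 25/4)*(-9) = (561/100)*(-9) = -5049/100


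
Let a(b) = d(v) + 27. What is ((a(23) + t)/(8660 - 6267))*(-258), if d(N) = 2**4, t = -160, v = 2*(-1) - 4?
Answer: 30186/2393 ≈ 12.614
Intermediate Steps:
v = -6 (v = -2 - 4 = -6)
d(N) = 16
a(b) = 43 (a(b) = 16 + 27 = 43)
((a(23) + t)/(8660 - 6267))*(-258) = ((43 - 160)/(8660 - 6267))*(-258) = -117/2393*(-258) = 30186/2393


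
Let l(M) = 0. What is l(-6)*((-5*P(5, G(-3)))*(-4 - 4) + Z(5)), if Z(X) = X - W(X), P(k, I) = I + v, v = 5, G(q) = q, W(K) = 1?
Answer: 0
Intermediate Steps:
P(k, I) = 5 + I (P(k, I) = I + 5 = 5 + I)
Z(X) = -1 + X (Z(X) = X - 1*1 = X - 1 = -1 + X)
l(-6)*((-5*P(5, G(-3)))*(-4 - 4) + Z(5)) = 0*((-5*(5 - 3))*(-4 - 4) + (-1 + 5)) = 0*(-5*2*(-8) + 4) = 0*(-10*(-8) + 4) = 0*(80 + 4) = 0*84 = 0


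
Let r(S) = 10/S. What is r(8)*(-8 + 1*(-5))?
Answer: -65/4 ≈ -16.250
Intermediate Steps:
r(8)*(-8 + 1*(-5)) = (10/8)*(-8 + 1*(-5)) = (10*(1/8))*(-8 - 5) = (5/4)*(-13) = -65/4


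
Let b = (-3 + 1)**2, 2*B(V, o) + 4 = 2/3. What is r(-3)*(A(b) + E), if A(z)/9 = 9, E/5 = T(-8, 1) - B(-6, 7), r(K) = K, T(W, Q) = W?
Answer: -148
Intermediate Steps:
B(V, o) = -5/3 (B(V, o) = -2 + (2/3)/2 = -2 + (2*(1/3))/2 = -2 + (1/2)*(2/3) = -2 + 1/3 = -5/3)
b = 4 (b = (-2)**2 = 4)
E = -95/3 (E = 5*(-8 - 1*(-5/3)) = 5*(-8 + 5/3) = 5*(-19/3) = -95/3 ≈ -31.667)
A(z) = 81 (A(z) = 9*9 = 81)
r(-3)*(A(b) + E) = -3*(81 - 95/3) = -3*148/3 = -148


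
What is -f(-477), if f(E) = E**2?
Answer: -227529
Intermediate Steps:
-f(-477) = -1*(-477)**2 = -1*227529 = -227529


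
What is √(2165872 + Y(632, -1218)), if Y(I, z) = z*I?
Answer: 8*√21814 ≈ 1181.6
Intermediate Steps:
Y(I, z) = I*z
√(2165872 + Y(632, -1218)) = √(2165872 + 632*(-1218)) = √(2165872 - 769776) = √1396096 = 8*√21814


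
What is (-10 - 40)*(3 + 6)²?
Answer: -4050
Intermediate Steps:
(-10 - 40)*(3 + 6)² = -50*9² = -50*81 = -4050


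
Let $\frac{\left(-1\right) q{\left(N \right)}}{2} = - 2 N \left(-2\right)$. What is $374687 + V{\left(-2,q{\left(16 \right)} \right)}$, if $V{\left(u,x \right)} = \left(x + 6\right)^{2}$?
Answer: $389571$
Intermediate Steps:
$q{\left(N \right)} = - 8 N$ ($q{\left(N \right)} = - 2 - 2 N \left(-2\right) = - 2 \cdot 4 N = - 8 N$)
$V{\left(u,x \right)} = \left(6 + x\right)^{2}$
$374687 + V{\left(-2,q{\left(16 \right)} \right)} = 374687 + \left(6 - 128\right)^{2} = 374687 + \left(-122\right)^{2} = 374687 + 14884 = 389571$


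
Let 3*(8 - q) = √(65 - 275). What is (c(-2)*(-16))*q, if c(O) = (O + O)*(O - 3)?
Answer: -2560 + 320*I*√210/3 ≈ -2560.0 + 1545.7*I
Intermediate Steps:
c(O) = 2*O*(-3 + O) (c(O) = (2*O)*(-3 + O) = 2*O*(-3 + O))
q = 8 - I*√210/3 (q = 8 - √(65 - 275)/3 = 8 - I*√210/3 ≈ 8.0 - 4.8305*I)
(c(-2)*(-16))*q = ((2*(-2)*(-3 - 2))*(-16))*(8 - I*√210/3) = ((2*(-2)*(-5))*(-16))*(8 - I*√210/3) = (20*(-16))*(8 - I*√210/3) = -320*(8 - I*√210/3) = -2560 + 320*I*√210/3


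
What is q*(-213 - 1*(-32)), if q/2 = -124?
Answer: 44888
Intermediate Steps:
q = -248 (q = 2*(-124) = -248)
q*(-213 - 1*(-32)) = -248*(-213 - 1*(-32)) = -248*(-213 + 32) = -248*(-181) = 44888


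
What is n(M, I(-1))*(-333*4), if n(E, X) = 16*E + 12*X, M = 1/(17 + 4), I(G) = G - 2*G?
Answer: -118992/7 ≈ -16999.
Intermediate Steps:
I(G) = -G
M = 1/21 ≈ 0.047619
n(E, X) = 12*X + 16*E
n(M, I(-1))*(-333*4) = (12*(-1*(-1)) + 16*(1/21))*(-333*4) = (12*1 + 16/21)*(-1332) = (12 + 16/21)*(-1332) = (268/21)*(-1332) = -118992/7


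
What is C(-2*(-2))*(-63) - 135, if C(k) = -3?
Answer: 54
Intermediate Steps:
C(-2*(-2))*(-63) - 135 = -3*(-63) - 135 = 189 - 135 = 54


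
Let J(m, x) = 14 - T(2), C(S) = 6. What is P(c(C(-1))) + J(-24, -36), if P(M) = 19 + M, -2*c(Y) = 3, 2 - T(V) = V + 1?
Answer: 65/2 ≈ 32.500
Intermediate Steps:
T(V) = 1 - V (T(V) = 2 - (V + 1) = 2 - (1 + V) = 2 + (-1 - V) = 1 - V)
c(Y) = -3/2 (c(Y) = -½*3 = -3/2)
J(m, x) = 15 (J(m, x) = 14 - (1 - 1*2) = 14 - (1 - 2) = 14 - 1*(-1) = 14 + 1 = 15)
P(c(C(-1))) + J(-24, -36) = (19 - 3/2) + 15 = 35/2 + 15 = 65/2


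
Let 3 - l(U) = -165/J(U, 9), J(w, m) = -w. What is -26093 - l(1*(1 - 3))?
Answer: -52357/2 ≈ -26179.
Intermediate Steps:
l(U) = 3 - 165/U (l(U) = 3 - (-165)/((-U)) = 3 - (-165)*(-1/U) = 3 - 165/U)
-26093 - l(1*(1 - 3)) = -26093 - (3 - 165/(1 - 3)) = -26093 - (3 - 165/(1*(-2))) = -26093 - (3 - 165/(-2)) = -26093 - (3 - 165*(-½)) = -26093 - (3 + 165/2) = -26093 - 1*171/2 = -26093 - 171/2 = -52357/2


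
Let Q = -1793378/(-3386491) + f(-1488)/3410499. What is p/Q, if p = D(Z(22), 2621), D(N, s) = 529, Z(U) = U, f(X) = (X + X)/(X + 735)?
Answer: 1533547547536846011/1535198142180194 ≈ 998.92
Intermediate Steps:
f(X) = 2*X/(735 + X) (f(X) = (2*X)/(735 + X) = 2*X/(735 + X))
p = 529
Q = 1535198142180194/2898955666421259 (Q = -1793378/(-3386491) + (2*(-1488)/(735 - 1488))/3410499 = -1793378*(-1/3386491) + (2*(-1488)/(-753))*(1/3410499) = 1793378/3386491 + (2*(-1488)*(-1/753))*(1/3410499) = 1793378/3386491 + (992/251)*(1/3410499) = 1793378/3386491 + 992/856035249 = 1535198142180194/2898955666421259 ≈ 0.52957)
p/Q = 529/(1535198142180194/2898955666421259) = 529*(2898955666421259/1535198142180194) = 1533547547536846011/1535198142180194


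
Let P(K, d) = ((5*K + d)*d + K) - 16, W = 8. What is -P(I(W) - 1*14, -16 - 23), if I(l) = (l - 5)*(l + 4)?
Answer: 2763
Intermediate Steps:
I(l) = (-5 + l)*(4 + l)
P(K, d) = -16 + K + d*(d + 5*K) (P(K, d) = ((d + 5*K)*d + K) - 16 = (d*(d + 5*K) + K) - 16 = (K + d*(d + 5*K)) - 16 = -16 + K + d*(d + 5*K))
-P(I(W) - 1*14, -16 - 23) = -(-16 + ((-20 + 8² - 1*8) - 1*14) + (-16 - 23)² + 5*((-20 + 8² - 1*8) - 1*14)*(-16 - 23)) = -(-16 + ((-20 + 64 - 8) - 14) + (-39)² + 5*((-20 + 64 - 8) - 14)*(-39)) = -(-16 + (36 - 14) + 1521 + 5*(36 - 14)*(-39)) = -(-16 + 22 + 1521 + 5*22*(-39)) = -(-16 + 22 + 1521 - 4290) = -1*(-2763) = 2763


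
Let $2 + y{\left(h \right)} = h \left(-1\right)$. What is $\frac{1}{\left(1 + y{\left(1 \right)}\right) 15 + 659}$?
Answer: $\frac{1}{629} \approx 0.0015898$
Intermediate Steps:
$y{\left(h \right)} = -2 - h$ ($y{\left(h \right)} = -2 + h \left(-1\right) = -2 - h$)
$\frac{1}{\left(1 + y{\left(1 \right)}\right) 15 + 659} = \frac{1}{\left(1 - 3\right) 15 + 659} = \frac{1}{\left(-2\right) 15 + 659} = \frac{1}{-30 + 659} = \frac{1}{629}$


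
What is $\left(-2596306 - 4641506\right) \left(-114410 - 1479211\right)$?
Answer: $11534329197252$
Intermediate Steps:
$\left(-2596306 - 4641506\right) \left(-114410 - 1479211\right) = \left(-7237812\right) \left(-1593621\right) = 11534329197252$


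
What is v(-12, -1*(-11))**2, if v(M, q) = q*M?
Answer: 17424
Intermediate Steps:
v(M, q) = M*q
v(-12, -1*(-11))**2 = (-(-12)*(-11))**2 = (-12*11)**2 = (-132)**2 = 17424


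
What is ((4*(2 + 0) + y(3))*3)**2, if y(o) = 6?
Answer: 1764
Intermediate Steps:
((4*(2 + 0) + y(3))*3)**2 = ((4*(2 + 0) + 6)*3)**2 = ((4*2 + 6)*3)**2 = ((8 + 6)*3)**2 = (14*3)**2 = 42**2 = 1764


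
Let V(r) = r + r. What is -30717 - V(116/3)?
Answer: -92383/3 ≈ -30794.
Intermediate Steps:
V(r) = 2*r
-30717 - V(116/3) = -30717 - 2*116/3 = -30717 - 1*232/3 = -30717 - 232/3 = -92383/3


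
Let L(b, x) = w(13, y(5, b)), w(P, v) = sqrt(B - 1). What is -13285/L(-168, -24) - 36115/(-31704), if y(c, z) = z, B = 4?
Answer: 36115/31704 - 13285*sqrt(3)/3 ≈ -7669.0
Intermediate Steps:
w(P, v) = sqrt(3) (w(P, v) = sqrt(4 - 1) = sqrt(3))
L(b, x) = sqrt(3)
-13285/L(-168, -24) - 36115/(-31704) = -13285*sqrt(3)/3 - 36115/(-31704) = -13285*sqrt(3)/3 - 36115*(-1/31704) = -13285*sqrt(3)/3 + 36115/31704 = 36115/31704 - 13285*sqrt(3)/3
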